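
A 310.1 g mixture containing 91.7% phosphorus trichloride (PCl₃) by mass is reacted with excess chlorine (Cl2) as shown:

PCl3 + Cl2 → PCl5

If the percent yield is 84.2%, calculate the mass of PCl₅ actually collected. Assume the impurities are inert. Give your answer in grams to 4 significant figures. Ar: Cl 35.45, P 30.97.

363.1 g

Pure PCl3 available = 310.1 g × 0.917 = 284.36 g.
M(PCl3) = 30.97 + 3(35.45) = 137.32 g/mol.
M(PCl5) = 30.97 + 5(35.45) = 208.22 g/mol.
n(PCl3) = 284.36 g / 137.32 g/mol = 2.0708 mol.
From the equation the PCl3:PCl5 mole ratio is 1:1, so n(PCl5) = 2.0708 × 1/1 = 2.0708 mol.
Mass of PCl5 = 2.0708 mol × 208.22 g/mol = 431.18 g.
Actual mass collected = 431.18 g × 0.842 = 363.05 g.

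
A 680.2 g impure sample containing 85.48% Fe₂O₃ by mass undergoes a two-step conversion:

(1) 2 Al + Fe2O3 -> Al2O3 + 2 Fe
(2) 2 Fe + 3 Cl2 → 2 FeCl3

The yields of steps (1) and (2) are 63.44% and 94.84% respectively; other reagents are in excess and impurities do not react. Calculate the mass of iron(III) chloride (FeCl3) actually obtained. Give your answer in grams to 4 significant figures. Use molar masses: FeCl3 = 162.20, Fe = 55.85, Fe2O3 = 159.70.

Pure Fe2O3 = 680.2 × 0.8548 = 581.43 g.
n(Fe2O3) = 581.43 / 159.70 = 3.6408 mol.
Step 1 (Fe2O3:Fe = 1:2): theoretical n(Fe) = 7.2816 mol; at 63.44% yield, n(Fe) = 4.6194 mol.
Step 2 (Fe:FeCl3 = 2:2): theoretical n(FeCl3) = 4.6194 mol, so theoretical mass = 4.6194 × 162.20 = 749.27 g.
At 94.84% yield, actual mass of FeCl3 = 749.27 × 0.9484 = 710.61 g.

710.6 g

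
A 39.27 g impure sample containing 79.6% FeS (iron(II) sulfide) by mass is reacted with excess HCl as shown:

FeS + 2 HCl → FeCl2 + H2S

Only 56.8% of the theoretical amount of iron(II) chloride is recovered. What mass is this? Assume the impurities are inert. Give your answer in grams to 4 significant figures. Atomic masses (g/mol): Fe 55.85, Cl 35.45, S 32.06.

Pure FeS available = 39.27 g × 0.796 = 31.259 g.
M(FeS) = 55.85 + 32.06 = 87.91 g/mol.
M(FeCl2) = 55.85 + 2(35.45) = 126.75 g/mol.
n(FeS) = 31.259 g / 87.91 g/mol = 0.35558 mol.
From the equation the FeS:FeCl2 mole ratio is 1:1, so n(FeCl2) = 0.35558 × 1/1 = 0.35558 mol.
Mass of FeCl2 = 0.35558 mol × 126.75 g/mol = 45.070 g.
Actual mass collected = 45.070 g × 0.568 = 25.600 g.

25.60 g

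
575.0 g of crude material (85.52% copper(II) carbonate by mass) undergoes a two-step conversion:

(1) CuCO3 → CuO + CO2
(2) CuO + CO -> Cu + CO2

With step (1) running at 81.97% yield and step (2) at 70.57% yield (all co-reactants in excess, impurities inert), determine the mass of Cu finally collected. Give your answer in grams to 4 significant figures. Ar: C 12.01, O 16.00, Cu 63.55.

Pure CuCO3 = 575.0 × 0.8552 = 491.74 g.
M(CuCO3) = 63.55 + 12.01 + 3(16.00) = 123.56 g/mol.
M(Cu) = 63.55 g/mol.
n(CuCO3) = 491.74 / 123.56 = 3.9798 mol.
Step 1 (CuCO3:CuO = 1:1): theoretical n(CuO) = 3.9798 mol; at 81.97% yield, n(CuO) = 3.2622 mol.
Step 2 (CuO:Cu = 1:1): theoretical n(Cu) = 3.2622 mol, so theoretical mass = 3.2622 × 63.55 = 207.31 g.
At 70.57% yield, actual mass of Cu = 207.31 × 0.7057 = 146.30 g.

146.3 g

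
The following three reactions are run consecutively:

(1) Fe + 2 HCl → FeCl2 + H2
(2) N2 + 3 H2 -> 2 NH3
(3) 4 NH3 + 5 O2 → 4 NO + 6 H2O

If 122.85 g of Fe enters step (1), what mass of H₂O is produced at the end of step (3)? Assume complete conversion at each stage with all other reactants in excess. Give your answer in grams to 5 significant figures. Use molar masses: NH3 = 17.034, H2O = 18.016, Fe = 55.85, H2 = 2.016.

39.629 g

n(Fe) = 122.85 / 55.85 = 2.19964 mol.
Reaction (1): Fe→H2 ratio 1:1 ⇒ n(H2) = 2.19964 mol.
Reaction (2): H2→NH3 ratio 3:2 ⇒ n(NH3) = 1.46643 mol.
Reaction (3): NH3→H2O ratio 4:6 ⇒ n(H2O) = 2.19964 mol.
Mass of H2O = 2.19964 × 18.016 = 39.6287 g.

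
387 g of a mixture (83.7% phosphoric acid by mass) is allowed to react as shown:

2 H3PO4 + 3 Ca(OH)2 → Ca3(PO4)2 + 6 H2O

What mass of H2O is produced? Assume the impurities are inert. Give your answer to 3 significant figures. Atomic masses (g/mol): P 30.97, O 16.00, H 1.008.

Mass of pure H3PO4 = 387 g × 0.837 = 323.9 g.
M(H3PO4) = 3(1.008) + 30.97 + 4(16.00) = 97.994 g/mol.
M(H2O) = 2(1.008) + 16.00 = 18.016 g/mol.
n(H3PO4) = 323.9 g / 97.994 g/mol = 3.305 mol.
From the equation the H3PO4:H2O mole ratio is 2:6, so n(H2O) = 3.305 × 6/2 = 9.916 mol.
Mass of H2O = 9.916 mol × 18.016 g/mol = 178.7 g.

179 g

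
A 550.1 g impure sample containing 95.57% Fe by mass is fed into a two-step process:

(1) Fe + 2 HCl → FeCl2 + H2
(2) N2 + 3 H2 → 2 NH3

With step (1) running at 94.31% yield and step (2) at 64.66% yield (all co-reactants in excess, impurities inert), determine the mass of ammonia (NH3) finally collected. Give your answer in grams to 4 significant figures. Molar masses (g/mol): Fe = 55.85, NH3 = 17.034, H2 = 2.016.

65.19 g

Pure Fe = 550.1 × 0.9557 = 525.73 g.
n(Fe) = 525.73 / 55.85 = 9.4133 mol.
Step 1 (Fe:H2 = 1:1): theoretical n(H2) = 9.4133 mol; at 94.31% yield, n(H2) = 8.8776 mol.
Step 2 (H2:NH3 = 3:2): theoretical n(NH3) = 5.9184 mol, so theoretical mass = 5.9184 × 17.034 = 100.81 g.
At 64.66% yield, actual mass of NH3 = 100.81 × 0.6466 = 65.187 g.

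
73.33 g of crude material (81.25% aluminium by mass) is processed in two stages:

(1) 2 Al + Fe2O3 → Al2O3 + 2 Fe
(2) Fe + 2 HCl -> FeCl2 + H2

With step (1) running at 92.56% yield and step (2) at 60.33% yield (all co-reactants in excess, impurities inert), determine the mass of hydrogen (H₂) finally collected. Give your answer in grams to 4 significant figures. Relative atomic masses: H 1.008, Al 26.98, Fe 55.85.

2.486 g

Pure Al = 73.33 × 0.8125 = 59.581 g.
M(Al) = 26.98 g/mol.
M(H2) = 2(1.008) = 2.016 g/mol.
n(Al) = 59.581 / 26.98 = 2.2083 mol.
Step 1 (Al:Fe = 2:2): theoretical n(Fe) = 2.2083 mol; at 92.56% yield, n(Fe) = 2.0440 mol.
Step 2 (Fe:H2 = 1:1): theoretical n(H2) = 2.0440 mol, so theoretical mass = 2.0440 × 2.016 = 4.1208 g.
At 60.33% yield, actual mass of H2 = 4.1208 × 0.6033 = 2.4861 g.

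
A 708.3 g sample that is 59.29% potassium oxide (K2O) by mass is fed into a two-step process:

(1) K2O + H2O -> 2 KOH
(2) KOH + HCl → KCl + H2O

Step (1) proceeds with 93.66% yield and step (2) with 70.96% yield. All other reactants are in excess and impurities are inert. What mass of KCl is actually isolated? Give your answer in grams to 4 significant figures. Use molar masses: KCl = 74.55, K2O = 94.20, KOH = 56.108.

Pure K2O = 708.3 × 0.5929 = 419.95 g.
n(K2O) = 419.95 / 94.20 = 4.4581 mol.
Step 1 (K2O:KOH = 1:2): theoretical n(KOH) = 8.9162 mol; at 93.66% yield, n(KOH) = 8.3509 mol.
Step 2 (KOH:KCl = 1:1): theoretical n(KCl) = 8.3509 mol, so theoretical mass = 8.3509 × 74.55 = 622.56 g.
At 70.96% yield, actual mass of KCl = 622.56 × 0.7096 = 441.77 g.

441.8 g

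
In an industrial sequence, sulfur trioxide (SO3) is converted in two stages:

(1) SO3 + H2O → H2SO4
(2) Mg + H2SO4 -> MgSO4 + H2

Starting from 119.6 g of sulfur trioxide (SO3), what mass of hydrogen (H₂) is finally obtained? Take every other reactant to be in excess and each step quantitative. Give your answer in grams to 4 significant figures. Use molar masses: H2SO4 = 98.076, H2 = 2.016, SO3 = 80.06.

3.012 g

n(SO3) = 119.60 / 80.06 = 1.4939 mol.
Step 1 gives a 1:1 ratio of SO3 to H2SO4, so n(H2SO4) = 1.4939 mol.
In step 2 the H2SO4:H2 ratio is 1:1, so n(H2) = 1.4939 mol.
Mass of H2 = 1.4939 × 2.016 = 3.0117 g.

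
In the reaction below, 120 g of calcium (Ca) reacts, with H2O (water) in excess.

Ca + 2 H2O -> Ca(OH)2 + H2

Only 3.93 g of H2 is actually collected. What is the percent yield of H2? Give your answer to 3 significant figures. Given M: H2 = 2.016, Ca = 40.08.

65.1 %

n(Ca) = 120.0 g / 40.08 g/mol = 2.994 mol.
From the equation the Ca:H2 mole ratio is 1:1, so n(H2) = 2.994 × 1/1 = 2.994 mol.
Mass of H2 = 2.994 mol × 2.016 g/mol = 6.036 g.
This is the theoretical yield. Percent yield = 3.93 g / 6.036 g × 100% = 65.11%.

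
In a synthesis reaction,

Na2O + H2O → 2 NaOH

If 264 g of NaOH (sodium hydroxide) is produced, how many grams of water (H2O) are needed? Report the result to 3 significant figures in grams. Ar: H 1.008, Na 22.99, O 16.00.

59.5 g

M(NaOH) = 22.99 + 16.00 + 1.008 = 39.998 g/mol.
M(H2O) = 2(1.008) + 16.00 = 18.016 g/mol.
n(NaOH) = 264.0 g / 39.998 g/mol = 6.600 mol.
From the equation the NaOH:H2O mole ratio is 2:1, so n(H2O) = 6.600 × 1/2 = 3.300 mol.
Mass of H2O = 3.300 mol × 18.016 g/mol = 59.46 g.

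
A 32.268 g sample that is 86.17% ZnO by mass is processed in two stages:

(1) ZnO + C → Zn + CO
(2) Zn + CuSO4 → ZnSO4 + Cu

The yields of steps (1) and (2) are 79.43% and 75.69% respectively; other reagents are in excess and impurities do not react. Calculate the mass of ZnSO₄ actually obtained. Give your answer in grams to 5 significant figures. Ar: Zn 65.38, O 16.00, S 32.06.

33.162 g

Pure ZnO = 32.268 × 0.8617 = 27.8053 g.
M(ZnO) = 65.38 + 16.00 = 81.38 g/mol.
M(ZnSO4) = 65.38 + 32.06 + 4(16.00) = 161.44 g/mol.
n(ZnO) = 27.8053 / 81.38 = 0.341673 mol.
Step 1 (ZnO:Zn = 1:1): theoretical n(Zn) = 0.341673 mol; at 79.43% yield, n(Zn) = 0.271391 mol.
Step 2 (Zn:ZnSO4 = 1:1): theoretical n(ZnSO4) = 0.271391 mol, so theoretical mass = 0.271391 × 161.44 = 43.8133 g.
At 75.69% yield, actual mass of ZnSO4 = 43.8133 × 0.7569 = 33.1623 g.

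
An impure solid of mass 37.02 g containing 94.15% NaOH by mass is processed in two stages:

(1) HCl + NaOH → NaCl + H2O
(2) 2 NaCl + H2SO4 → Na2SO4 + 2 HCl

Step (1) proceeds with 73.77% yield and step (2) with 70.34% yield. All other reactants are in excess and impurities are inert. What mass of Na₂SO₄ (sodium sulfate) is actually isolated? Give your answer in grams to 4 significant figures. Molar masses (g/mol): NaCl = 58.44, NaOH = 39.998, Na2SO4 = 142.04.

Pure NaOH = 37.02 × 0.9415 = 34.854 g.
n(NaOH) = 34.854 / 39.998 = 0.87140 mol.
Step 1 (NaOH:NaCl = 1:1): theoretical n(NaCl) = 0.87140 mol; at 73.77% yield, n(NaCl) = 0.64283 mol.
Step 2 (NaCl:Na2SO4 = 2:1): theoretical n(Na2SO4) = 0.32142 mol, so theoretical mass = 0.32142 × 142.04 = 45.654 g.
At 70.34% yield, actual mass of Na2SO4 = 45.654 × 0.7034 = 32.113 g.

32.11 g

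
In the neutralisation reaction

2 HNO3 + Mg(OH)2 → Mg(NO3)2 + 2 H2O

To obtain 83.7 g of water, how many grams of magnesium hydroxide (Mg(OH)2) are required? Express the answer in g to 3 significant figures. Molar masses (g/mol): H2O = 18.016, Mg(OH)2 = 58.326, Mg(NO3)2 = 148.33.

135 g

n(H2O) = 83.70 g / 18.016 g/mol = 4.646 mol.
From the equation the H2O:Mg(OH)2 mole ratio is 2:1, so n(Mg(OH)2) = 4.646 × 1/2 = 2.323 mol.
Mass of Mg(OH)2 = 2.323 mol × 58.326 g/mol = 135.5 g.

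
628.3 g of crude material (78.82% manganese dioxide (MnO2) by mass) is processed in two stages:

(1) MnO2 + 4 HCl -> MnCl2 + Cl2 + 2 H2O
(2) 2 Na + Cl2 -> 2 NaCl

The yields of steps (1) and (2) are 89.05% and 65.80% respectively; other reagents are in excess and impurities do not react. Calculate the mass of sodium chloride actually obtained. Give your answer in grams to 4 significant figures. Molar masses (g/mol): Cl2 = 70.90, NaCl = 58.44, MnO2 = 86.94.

390.1 g

Pure MnO2 = 628.3 × 0.7882 = 495.23 g.
n(MnO2) = 495.23 / 86.94 = 5.6962 mol.
Step 1 (MnO2:Cl2 = 1:1): theoretical n(Cl2) = 5.6962 mol; at 89.05% yield, n(Cl2) = 5.0725 mol.
Step 2 (Cl2:NaCl = 1:2): theoretical n(NaCl) = 10.145 mol, so theoretical mass = 10.145 × 58.44 = 592.87 g.
At 65.80% yield, actual mass of NaCl = 592.87 × 0.6580 = 390.11 g.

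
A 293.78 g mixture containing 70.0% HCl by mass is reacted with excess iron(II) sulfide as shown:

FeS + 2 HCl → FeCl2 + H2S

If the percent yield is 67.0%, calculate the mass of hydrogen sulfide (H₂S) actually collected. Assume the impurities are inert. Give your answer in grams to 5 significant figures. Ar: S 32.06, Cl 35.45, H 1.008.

Pure HCl available = 293.78 g × 0.700 = 205.646 g.
M(HCl) = 1.008 + 35.45 = 36.458 g/mol.
M(H2S) = 2(1.008) + 32.06 = 34.076 g/mol.
n(HCl) = 205.646 g / 36.458 g/mol = 5.64063 mol.
From the equation the HCl:H2S mole ratio is 2:1, so n(H2S) = 5.64063 × 1/2 = 2.82031 mol.
Mass of H2S = 2.82031 mol × 34.076 g/mol = 96.1050 g.
Actual mass collected = 96.1050 g × 0.670 = 64.3904 g.

64.390 g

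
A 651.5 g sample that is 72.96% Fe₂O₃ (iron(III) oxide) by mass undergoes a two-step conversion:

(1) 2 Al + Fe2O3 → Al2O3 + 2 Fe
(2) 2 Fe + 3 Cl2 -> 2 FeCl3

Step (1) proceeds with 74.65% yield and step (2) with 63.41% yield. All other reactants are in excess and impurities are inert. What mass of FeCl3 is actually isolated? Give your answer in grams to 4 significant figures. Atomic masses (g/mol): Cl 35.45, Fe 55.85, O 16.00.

457.0 g

Pure Fe2O3 = 651.5 × 0.7296 = 475.33 g.
M(Fe2O3) = 2(55.85) + 3(16.00) = 159.70 g/mol.
M(FeCl3) = 55.85 + 3(35.45) = 162.20 g/mol.
n(Fe2O3) = 475.33 / 159.70 = 2.9764 mol.
Step 1 (Fe2O3:Fe = 1:2): theoretical n(Fe) = 5.9528 mol; at 74.65% yield, n(Fe) = 4.4438 mol.
Step 2 (Fe:FeCl3 = 2:2): theoretical n(FeCl3) = 4.4438 mol, so theoretical mass = 4.4438 × 162.20 = 720.78 g.
At 63.41% yield, actual mass of FeCl3 = 720.78 × 0.6341 = 457.05 g.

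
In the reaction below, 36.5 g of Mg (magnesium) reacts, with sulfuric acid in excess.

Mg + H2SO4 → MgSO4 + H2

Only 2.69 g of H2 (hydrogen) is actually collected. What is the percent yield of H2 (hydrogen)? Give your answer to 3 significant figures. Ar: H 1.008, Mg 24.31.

88.9 %

M(Mg) = 24.31 g/mol.
M(H2) = 2(1.008) = 2.016 g/mol.
n(Mg) = 36.50 g / 24.31 g/mol = 1.501 mol.
From the equation the Mg:H2 mole ratio is 1:1, so n(H2) = 1.501 × 1/1 = 1.501 mol.
Mass of H2 = 1.501 mol × 2.016 g/mol = 3.027 g.
This is the theoretical yield. Percent yield = 2.69 g / 3.027 g × 100% = 88.87%.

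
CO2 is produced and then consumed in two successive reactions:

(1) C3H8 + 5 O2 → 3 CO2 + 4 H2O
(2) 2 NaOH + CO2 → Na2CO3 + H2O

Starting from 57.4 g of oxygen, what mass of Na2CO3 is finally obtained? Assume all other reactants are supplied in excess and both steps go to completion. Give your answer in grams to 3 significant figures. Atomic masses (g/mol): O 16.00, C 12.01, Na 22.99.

114 g

M(O2) = 2(16.00) = 32.00 g/mol.
M(Na2CO3) = 2(22.99) + 12.01 + 3(16.00) = 105.99 g/mol.
n(O2) = 57.40 / 32.00 = 1.794 mol.
Step 1 gives a 5:3 ratio of O2 to CO2, so n(CO2) = 1.076 mol.
In step 2 the CO2:Na2CO3 ratio is 1:1, so n(Na2CO3) = 1.076 mol.
Mass of Na2CO3 = 1.076 × 105.99 = 114.1 g.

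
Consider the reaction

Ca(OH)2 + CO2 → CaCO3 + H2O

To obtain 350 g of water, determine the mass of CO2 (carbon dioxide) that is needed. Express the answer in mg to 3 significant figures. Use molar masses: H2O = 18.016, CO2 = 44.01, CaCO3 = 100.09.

n(H2O) = 350.0 g / 18.016 g/mol = 19.43 mol.
From the equation the H2O:CO2 mole ratio is 1:1, so n(CO2) = 19.43 × 1/1 = 19.43 mol.
Mass of CO2 = 19.43 mol × 44.01 g/mol = 855.0 g.
Converting to mg: 855.0 g = 855000 mg.

855000 mg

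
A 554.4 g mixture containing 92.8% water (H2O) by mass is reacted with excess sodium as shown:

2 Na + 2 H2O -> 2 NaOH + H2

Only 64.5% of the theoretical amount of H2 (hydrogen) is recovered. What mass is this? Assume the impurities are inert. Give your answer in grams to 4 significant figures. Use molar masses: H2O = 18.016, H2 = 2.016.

18.57 g

Pure H2O available = 554.4 g × 0.928 = 514.48 g.
n(H2O) = 514.48 g / 18.016 g/mol = 28.557 mol.
From the equation the H2O:H2 mole ratio is 2:1, so n(H2) = 28.557 × 1/2 = 14.279 mol.
Mass of H2 = 14.279 mol × 2.016 g/mol = 28.785 g.
Actual mass collected = 28.785 g × 0.645 = 18.567 g.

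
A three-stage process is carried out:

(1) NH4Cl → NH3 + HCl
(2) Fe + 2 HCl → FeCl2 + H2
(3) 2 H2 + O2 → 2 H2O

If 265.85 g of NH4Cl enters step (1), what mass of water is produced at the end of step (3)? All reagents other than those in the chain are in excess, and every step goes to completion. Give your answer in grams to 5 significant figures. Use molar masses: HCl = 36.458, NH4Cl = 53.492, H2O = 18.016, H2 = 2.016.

44.769 g

n(NH4Cl) = 265.85 / 53.492 = 4.96990 mol.
Reaction (1): NH4Cl→HCl ratio 1:1 ⇒ n(HCl) = 4.96990 mol.
Reaction (2): HCl→H2 ratio 2:1 ⇒ n(H2) = 2.48495 mol.
Reaction (3): H2→H2O ratio 2:2 ⇒ n(H2O) = 2.48495 mol.
Mass of H2O = 2.48495 × 18.016 = 44.7689 g.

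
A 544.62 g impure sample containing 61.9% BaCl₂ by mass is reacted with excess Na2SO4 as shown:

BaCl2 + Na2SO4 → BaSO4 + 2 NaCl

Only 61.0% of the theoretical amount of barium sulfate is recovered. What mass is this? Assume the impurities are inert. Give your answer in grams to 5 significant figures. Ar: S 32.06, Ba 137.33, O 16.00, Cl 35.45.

230.49 g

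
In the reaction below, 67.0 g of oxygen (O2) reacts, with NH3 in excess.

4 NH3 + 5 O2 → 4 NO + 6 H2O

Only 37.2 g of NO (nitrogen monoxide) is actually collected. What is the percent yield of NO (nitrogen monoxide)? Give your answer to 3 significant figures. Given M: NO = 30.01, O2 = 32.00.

n(O2) = 67.00 g / 32.00 g/mol = 2.094 mol.
From the equation the O2:NO mole ratio is 5:4, so n(NO) = 2.094 × 4/5 = 1.675 mol.
Mass of NO = 1.675 mol × 30.01 g/mol = 50.27 g.
This is the theoretical yield. Percent yield = 37.2 g / 50.27 g × 100% = 74.01%.

74.0 %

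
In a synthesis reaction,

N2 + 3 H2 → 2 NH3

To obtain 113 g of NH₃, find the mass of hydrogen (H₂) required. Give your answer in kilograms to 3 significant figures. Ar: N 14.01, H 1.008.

0.0201 kg

M(NH3) = 14.01 + 3(1.008) = 17.034 g/mol.
M(H2) = 2(1.008) = 2.016 g/mol.
n(NH3) = 113.0 g / 17.034 g/mol = 6.634 mol.
From the equation the NH3:H2 mole ratio is 2:3, so n(H2) = 6.634 × 3/2 = 9.951 mol.
Mass of H2 = 9.951 mol × 2.016 g/mol = 20.06 g.
Converting to kg: 20.06 g = 0.0201 kg.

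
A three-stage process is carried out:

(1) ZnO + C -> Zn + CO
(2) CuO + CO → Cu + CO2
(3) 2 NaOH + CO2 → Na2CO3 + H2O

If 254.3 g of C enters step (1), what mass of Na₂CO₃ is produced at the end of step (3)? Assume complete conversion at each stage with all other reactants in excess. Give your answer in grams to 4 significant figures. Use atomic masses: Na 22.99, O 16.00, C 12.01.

2244 g

M(C) = 12.01 g/mol.
M(Na2CO3) = 2(22.99) + 12.01 + 3(16.00) = 105.99 g/mol.
n(C) = 254.3 / 12.01 = 21.174 mol.
Reaction (1): C→CO ratio 1:1 ⇒ n(CO) = 21.174 mol.
Reaction (2): CO→CO2 ratio 1:1 ⇒ n(CO2) = 21.174 mol.
Reaction (3): CO2→Na2CO3 ratio 1:1 ⇒ n(Na2CO3) = 21.174 mol.
Mass of Na2CO3 = 21.174 × 105.99 = 2244.2 g.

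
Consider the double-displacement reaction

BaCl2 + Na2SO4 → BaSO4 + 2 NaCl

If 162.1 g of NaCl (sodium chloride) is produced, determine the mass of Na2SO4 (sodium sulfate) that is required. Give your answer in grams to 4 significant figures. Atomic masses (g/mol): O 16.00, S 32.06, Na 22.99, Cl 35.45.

197.0 g

M(NaCl) = 22.99 + 35.45 = 58.44 g/mol.
M(Na2SO4) = 2(22.99) + 32.06 + 4(16.00) = 142.04 g/mol.
n(NaCl) = 162.10 g / 58.44 g/mol = 2.7738 mol.
From the equation the NaCl:Na2SO4 mole ratio is 2:1, so n(Na2SO4) = 2.7738 × 1/2 = 1.3869 mol.
Mass of Na2SO4 = 1.3869 mol × 142.04 g/mol = 196.99 g.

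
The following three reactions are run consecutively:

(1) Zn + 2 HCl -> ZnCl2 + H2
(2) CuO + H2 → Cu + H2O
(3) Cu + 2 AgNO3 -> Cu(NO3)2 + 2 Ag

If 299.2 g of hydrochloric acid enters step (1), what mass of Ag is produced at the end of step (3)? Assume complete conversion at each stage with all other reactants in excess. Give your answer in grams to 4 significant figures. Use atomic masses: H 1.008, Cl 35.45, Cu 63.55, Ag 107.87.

885.3 g

M(HCl) = 1.008 + 35.45 = 36.458 g/mol.
M(Ag) = 107.87 g/mol.
n(HCl) = 299.2 / 36.458 = 8.2067 mol.
Reaction (1): HCl→H2 ratio 2:1 ⇒ n(H2) = 4.1034 mol.
Reaction (2): H2→Cu ratio 1:1 ⇒ n(Cu) = 4.1034 mol.
Reaction (3): Cu→Ag ratio 1:2 ⇒ n(Ag) = 8.2067 mol.
Mass of Ag = 8.2067 × 107.87 = 885.26 g.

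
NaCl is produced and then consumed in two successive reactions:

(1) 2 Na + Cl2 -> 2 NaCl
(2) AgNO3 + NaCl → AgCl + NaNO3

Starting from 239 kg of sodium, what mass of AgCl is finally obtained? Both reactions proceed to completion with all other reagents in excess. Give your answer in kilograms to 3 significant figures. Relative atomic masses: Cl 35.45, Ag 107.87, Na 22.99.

1490 kg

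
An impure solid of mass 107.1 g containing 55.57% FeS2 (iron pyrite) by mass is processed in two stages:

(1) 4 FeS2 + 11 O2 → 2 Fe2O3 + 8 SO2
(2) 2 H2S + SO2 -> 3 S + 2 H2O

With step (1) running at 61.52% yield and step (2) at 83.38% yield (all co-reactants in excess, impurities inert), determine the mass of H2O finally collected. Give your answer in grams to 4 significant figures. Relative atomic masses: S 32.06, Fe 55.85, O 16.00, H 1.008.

18.34 g

Pure FeS2 = 107.1 × 0.5557 = 59.515 g.
M(FeS2) = 55.85 + 2(32.06) = 119.97 g/mol.
M(H2O) = 2(1.008) + 16.00 = 18.016 g/mol.
n(FeS2) = 59.515 / 119.97 = 0.49609 mol.
Step 1 (FeS2:SO2 = 4:8): theoretical n(SO2) = 0.99217 mol; at 61.52% yield, n(SO2) = 0.61038 mol.
Step 2 (SO2:H2O = 1:2): theoretical n(H2O) = 1.2208 mol, so theoretical mass = 1.2208 × 18.016 = 21.993 g.
At 83.38% yield, actual mass of H2O = 21.993 × 0.8338 = 18.338 g.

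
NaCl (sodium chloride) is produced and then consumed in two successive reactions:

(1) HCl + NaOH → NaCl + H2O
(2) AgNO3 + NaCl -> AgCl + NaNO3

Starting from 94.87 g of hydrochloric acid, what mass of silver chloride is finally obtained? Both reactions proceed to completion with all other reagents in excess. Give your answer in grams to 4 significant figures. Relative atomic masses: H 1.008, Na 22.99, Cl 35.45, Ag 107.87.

M(HCl) = 1.008 + 35.45 = 36.458 g/mol.
M(AgCl) = 107.87 + 35.45 = 143.32 g/mol.
n(HCl) = 94.870 / 36.458 = 2.6022 mol.
Step 1 gives a 1:1 ratio of HCl to NaCl, so n(NaCl) = 2.6022 mol.
In step 2 the NaCl:AgCl ratio is 1:1, so n(AgCl) = 2.6022 mol.
Mass of AgCl = 2.6022 × 143.32 = 372.94 g.

372.9 g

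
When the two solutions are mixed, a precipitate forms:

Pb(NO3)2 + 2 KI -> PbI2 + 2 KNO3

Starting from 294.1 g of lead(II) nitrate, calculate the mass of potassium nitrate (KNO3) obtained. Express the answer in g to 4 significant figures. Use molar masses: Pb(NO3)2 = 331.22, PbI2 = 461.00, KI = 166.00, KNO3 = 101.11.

179.6 g

n(Pb(NO3)2) = 294.10 g / 331.22 g/mol = 0.88793 mol.
From the equation the Pb(NO3)2:KNO3 mole ratio is 1:2, so n(KNO3) = 0.88793 × 2/1 = 1.7759 mol.
Mass of KNO3 = 1.7759 mol × 101.11 g/mol = 179.56 g.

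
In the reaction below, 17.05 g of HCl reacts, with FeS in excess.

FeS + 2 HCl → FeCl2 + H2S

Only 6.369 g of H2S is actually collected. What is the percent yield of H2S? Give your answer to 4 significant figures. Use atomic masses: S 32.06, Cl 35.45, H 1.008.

M(HCl) = 1.008 + 35.45 = 36.458 g/mol.
M(H2S) = 2(1.008) + 32.06 = 34.076 g/mol.
n(HCl) = 17.050 g / 36.458 g/mol = 0.46766 mol.
From the equation the HCl:H2S mole ratio is 2:1, so n(H2S) = 0.46766 × 1/2 = 0.23383 mol.
Mass of H2S = 0.23383 mol × 34.076 g/mol = 7.9680 g.
This is the theoretical yield. Percent yield = 6.369 g / 7.9680 g × 100% = 79.932%.

79.93 %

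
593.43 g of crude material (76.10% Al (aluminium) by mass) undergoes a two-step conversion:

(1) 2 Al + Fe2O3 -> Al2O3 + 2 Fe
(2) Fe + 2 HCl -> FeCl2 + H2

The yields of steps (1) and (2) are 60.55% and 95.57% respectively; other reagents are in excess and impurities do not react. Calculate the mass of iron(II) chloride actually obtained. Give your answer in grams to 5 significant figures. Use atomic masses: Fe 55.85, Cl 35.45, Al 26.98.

Pure Al = 593.43 × 0.7610 = 451.600 g.
M(Al) = 26.98 g/mol.
M(FeCl2) = 55.85 + 2(35.45) = 126.75 g/mol.
n(Al) = 451.600 / 26.98 = 16.7383 mol.
Step 1 (Al:Fe = 2:2): theoretical n(Fe) = 16.7383 mol; at 60.55% yield, n(Fe) = 10.1351 mol.
Step 2 (Fe:FeCl2 = 1:1): theoretical n(FeCl2) = 10.1351 mol, so theoretical mass = 10.1351 × 126.75 = 1284.62 g.
At 95.57% yield, actual mass of FeCl2 = 1284.62 × 0.9557 = 1227.71 g.

1227.7 g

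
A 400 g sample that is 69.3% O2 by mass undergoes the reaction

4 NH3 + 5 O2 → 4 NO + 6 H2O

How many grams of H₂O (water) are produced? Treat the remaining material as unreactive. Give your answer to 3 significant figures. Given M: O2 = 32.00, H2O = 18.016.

187 g

Mass of pure O2 = 400 g × 0.693 = 277.2 g.
n(O2) = 277.2 g / 32.00 g/mol = 8.662 mol.
From the equation the O2:H2O mole ratio is 5:6, so n(H2O) = 8.662 × 6/5 = 10.39 mol.
Mass of H2O = 10.39 mol × 18.016 g/mol = 187.3 g.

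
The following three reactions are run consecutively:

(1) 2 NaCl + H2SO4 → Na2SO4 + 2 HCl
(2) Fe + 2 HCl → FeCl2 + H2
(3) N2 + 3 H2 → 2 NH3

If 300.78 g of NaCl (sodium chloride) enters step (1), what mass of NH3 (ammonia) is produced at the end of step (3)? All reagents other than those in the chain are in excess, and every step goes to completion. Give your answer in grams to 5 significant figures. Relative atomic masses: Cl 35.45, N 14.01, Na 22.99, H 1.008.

29.224 g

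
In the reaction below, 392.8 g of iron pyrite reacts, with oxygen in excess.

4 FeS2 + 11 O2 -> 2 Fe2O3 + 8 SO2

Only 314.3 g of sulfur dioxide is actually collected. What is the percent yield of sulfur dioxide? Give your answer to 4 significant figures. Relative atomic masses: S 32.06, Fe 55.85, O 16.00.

M(FeS2) = 55.85 + 2(32.06) = 119.97 g/mol.
M(SO2) = 32.06 + 2(16.00) = 64.06 g/mol.
n(FeS2) = 392.80 g / 119.97 g/mol = 3.2742 mol.
From the equation the FeS2:SO2 mole ratio is 4:8, so n(SO2) = 3.2742 × 8/4 = 6.5483 mol.
Mass of SO2 = 6.5483 mol × 64.06 g/mol = 419.48 g.
This is the theoretical yield. Percent yield = 314.3 g / 419.48 g × 100% = 74.925%.

74.93 %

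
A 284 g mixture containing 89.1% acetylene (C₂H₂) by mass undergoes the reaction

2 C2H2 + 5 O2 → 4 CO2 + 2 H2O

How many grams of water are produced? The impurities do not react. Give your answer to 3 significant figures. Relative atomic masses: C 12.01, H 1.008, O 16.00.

Mass of pure C2H2 = 284 g × 0.891 = 253.0 g.
M(C2H2) = 2(12.01) + 2(1.008) = 26.036 g/mol.
M(H2O) = 2(1.008) + 16.00 = 18.016 g/mol.
n(C2H2) = 253.0 g / 26.036 g/mol = 9.719 mol.
From the equation the C2H2:H2O mole ratio is 2:2, so n(H2O) = 9.719 × 2/2 = 9.719 mol.
Mass of H2O = 9.719 mol × 18.016 g/mol = 175.1 g.

175 g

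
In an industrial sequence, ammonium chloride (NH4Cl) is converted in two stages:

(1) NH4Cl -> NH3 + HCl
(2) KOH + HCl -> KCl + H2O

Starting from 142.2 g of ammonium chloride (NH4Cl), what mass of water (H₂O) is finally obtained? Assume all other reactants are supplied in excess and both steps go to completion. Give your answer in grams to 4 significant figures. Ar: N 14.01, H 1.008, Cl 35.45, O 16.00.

47.89 g

M(NH4Cl) = 14.01 + 4(1.008) + 35.45 = 53.492 g/mol.
M(H2O) = 2(1.008) + 16.00 = 18.016 g/mol.
n(NH4Cl) = 142.20 / 53.492 = 2.6583 mol.
Step 1 gives a 1:1 ratio of NH4Cl to HCl, so n(HCl) = 2.6583 mol.
In step 2 the HCl:H2O ratio is 1:1, so n(H2O) = 2.6583 mol.
Mass of H2O = 2.6583 × 18.016 = 47.893 g.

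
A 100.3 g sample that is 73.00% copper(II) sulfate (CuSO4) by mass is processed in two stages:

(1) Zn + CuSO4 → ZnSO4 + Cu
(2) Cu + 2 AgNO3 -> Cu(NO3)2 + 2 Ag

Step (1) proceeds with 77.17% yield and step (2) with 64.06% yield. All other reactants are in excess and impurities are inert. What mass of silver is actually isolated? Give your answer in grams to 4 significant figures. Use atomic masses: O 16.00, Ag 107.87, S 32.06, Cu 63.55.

48.92 g

Pure CuSO4 = 100.3 × 0.7300 = 73.219 g.
M(CuSO4) = 63.55 + 32.06 + 4(16.00) = 159.61 g/mol.
M(Ag) = 107.87 g/mol.
n(CuSO4) = 73.219 / 159.61 = 0.45874 mol.
Step 1 (CuSO4:Cu = 1:1): theoretical n(Cu) = 0.45874 mol; at 77.17% yield, n(Cu) = 0.35401 mol.
Step 2 (Cu:Ag = 1:2): theoretical n(Ag) = 0.70801 mol, so theoretical mass = 0.70801 × 107.87 = 76.374 g.
At 64.06% yield, actual mass of Ag = 76.374 × 0.6406 = 48.925 g.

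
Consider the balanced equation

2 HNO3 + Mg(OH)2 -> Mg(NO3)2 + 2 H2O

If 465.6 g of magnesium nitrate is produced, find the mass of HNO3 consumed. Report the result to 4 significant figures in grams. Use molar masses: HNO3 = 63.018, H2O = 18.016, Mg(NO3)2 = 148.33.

395.6 g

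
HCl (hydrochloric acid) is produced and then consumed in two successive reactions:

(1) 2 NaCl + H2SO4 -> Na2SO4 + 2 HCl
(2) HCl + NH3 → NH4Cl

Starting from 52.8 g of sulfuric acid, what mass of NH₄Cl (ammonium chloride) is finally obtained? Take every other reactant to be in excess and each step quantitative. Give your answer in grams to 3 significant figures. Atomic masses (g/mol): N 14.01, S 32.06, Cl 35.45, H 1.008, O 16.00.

M(H2SO4) = 2(1.008) + 32.06 + 4(16.00) = 98.076 g/mol.
M(NH4Cl) = 14.01 + 4(1.008) + 35.45 = 53.492 g/mol.
n(H2SO4) = 52.80 / 98.076 = 0.5384 mol.
Step 1 gives a 1:2 ratio of H2SO4 to HCl, so n(HCl) = 1.077 mol.
In step 2 the HCl:NH4Cl ratio is 1:1, so n(NH4Cl) = 1.077 mol.
Mass of NH4Cl = 1.077 × 53.492 = 57.60 g.

57.6 g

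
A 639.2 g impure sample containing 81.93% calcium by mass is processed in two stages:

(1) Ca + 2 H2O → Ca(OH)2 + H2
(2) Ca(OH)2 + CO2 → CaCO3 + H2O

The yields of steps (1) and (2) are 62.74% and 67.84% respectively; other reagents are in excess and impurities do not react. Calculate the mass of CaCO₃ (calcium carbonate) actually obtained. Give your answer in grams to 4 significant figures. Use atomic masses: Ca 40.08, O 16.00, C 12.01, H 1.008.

Pure Ca = 639.2 × 0.8193 = 523.70 g.
M(Ca) = 40.08 g/mol.
M(CaCO3) = 40.08 + 12.01 + 3(16.00) = 100.09 g/mol.
n(Ca) = 523.70 / 40.08 = 13.066 mol.
Step 1 (Ca:Ca(OH)2 = 1:1): theoretical n(Ca(OH)2) = 13.066 mol; at 62.74% yield, n(Ca(OH)2) = 8.1978 mol.
Step 2 (Ca(OH)2:CaCO3 = 1:1): theoretical n(CaCO3) = 8.1978 mol, so theoretical mass = 8.1978 × 100.09 = 820.52 g.
At 67.84% yield, actual mass of CaCO3 = 820.52 × 0.6784 = 556.64 g.

556.6 g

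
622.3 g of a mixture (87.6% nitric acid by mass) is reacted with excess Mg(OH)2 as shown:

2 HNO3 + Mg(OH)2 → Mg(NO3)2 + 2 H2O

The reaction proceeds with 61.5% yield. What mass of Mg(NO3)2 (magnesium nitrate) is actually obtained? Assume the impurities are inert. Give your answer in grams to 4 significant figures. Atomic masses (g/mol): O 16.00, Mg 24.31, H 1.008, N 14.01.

394.6 g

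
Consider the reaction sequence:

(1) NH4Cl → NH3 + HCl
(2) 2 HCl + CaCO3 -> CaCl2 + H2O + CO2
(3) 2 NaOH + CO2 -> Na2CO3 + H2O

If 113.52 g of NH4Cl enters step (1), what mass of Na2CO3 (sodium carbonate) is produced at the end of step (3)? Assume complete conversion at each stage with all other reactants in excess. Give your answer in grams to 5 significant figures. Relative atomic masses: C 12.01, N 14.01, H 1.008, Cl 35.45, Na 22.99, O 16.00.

M(NH4Cl) = 14.01 + 4(1.008) + 35.45 = 53.492 g/mol.
M(Na2CO3) = 2(22.99) + 12.01 + 3(16.00) = 105.99 g/mol.
n(NH4Cl) = 113.52 / 53.492 = 2.12219 mol.
Reaction (1): NH4Cl→HCl ratio 1:1 ⇒ n(HCl) = 2.12219 mol.
Reaction (2): HCl→CO2 ratio 2:1 ⇒ n(CO2) = 1.06109 mol.
Reaction (3): CO2→Na2CO3 ratio 1:1 ⇒ n(Na2CO3) = 1.06109 mol.
Mass of Na2CO3 = 1.06109 × 105.99 = 112.465 g.

112.47 g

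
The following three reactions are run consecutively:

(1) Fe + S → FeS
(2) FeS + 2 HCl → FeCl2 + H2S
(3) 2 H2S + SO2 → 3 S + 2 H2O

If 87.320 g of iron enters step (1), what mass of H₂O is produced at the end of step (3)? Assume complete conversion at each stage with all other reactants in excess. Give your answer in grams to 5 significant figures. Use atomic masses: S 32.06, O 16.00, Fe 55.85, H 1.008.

28.168 g

M(Fe) = 55.85 g/mol.
M(H2O) = 2(1.008) + 16.00 = 18.016 g/mol.
n(Fe) = 87.320 / 55.85 = 1.56347 mol.
Reaction (1): Fe→FeS ratio 1:1 ⇒ n(FeS) = 1.56347 mol.
Reaction (2): FeS→H2S ratio 1:1 ⇒ n(H2S) = 1.56347 mol.
Reaction (3): H2S→H2O ratio 2:2 ⇒ n(H2O) = 1.56347 mol.
Mass of H2O = 1.56347 × 18.016 = 28.1675 g.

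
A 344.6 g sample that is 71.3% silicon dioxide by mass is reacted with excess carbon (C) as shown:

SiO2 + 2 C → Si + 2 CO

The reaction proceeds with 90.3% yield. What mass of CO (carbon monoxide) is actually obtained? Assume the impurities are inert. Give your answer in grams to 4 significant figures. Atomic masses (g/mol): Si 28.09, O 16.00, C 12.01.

206.8 g

Pure SiO2 available = 344.6 g × 0.713 = 245.70 g.
M(SiO2) = 28.09 + 2(16.00) = 60.09 g/mol.
M(CO) = 12.01 + 16.00 = 28.01 g/mol.
n(SiO2) = 245.70 g / 60.09 g/mol = 4.0889 mol.
From the equation the SiO2:CO mole ratio is 1:2, so n(CO) = 4.0889 × 2/1 = 8.1777 mol.
Mass of CO = 8.1777 mol × 28.01 g/mol = 229.06 g.
Actual mass collected = 229.06 g × 0.903 = 206.84 g.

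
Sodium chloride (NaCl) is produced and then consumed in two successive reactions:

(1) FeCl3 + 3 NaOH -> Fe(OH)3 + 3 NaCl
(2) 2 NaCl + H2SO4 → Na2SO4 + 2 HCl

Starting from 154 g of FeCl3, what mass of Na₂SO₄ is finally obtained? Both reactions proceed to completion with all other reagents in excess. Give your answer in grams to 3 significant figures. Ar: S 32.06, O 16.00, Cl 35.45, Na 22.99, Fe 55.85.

202 g

M(FeCl3) = 55.85 + 3(35.45) = 162.20 g/mol.
M(Na2SO4) = 2(22.99) + 32.06 + 4(16.00) = 142.04 g/mol.
n(FeCl3) = 154.0 / 162.20 = 0.9494 mol.
Step 1 gives a 1:3 ratio of FeCl3 to NaCl, so n(NaCl) = 2.848 mol.
In step 2 the NaCl:Na2SO4 ratio is 2:1, so n(Na2SO4) = 1.424 mol.
Mass of Na2SO4 = 1.424 × 142.04 = 202.3 g.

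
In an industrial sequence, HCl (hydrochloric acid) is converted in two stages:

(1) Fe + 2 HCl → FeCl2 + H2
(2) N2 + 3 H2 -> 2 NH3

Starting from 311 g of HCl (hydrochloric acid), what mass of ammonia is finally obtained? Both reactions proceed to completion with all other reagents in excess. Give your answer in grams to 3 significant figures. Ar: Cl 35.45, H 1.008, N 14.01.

48.4 g

M(HCl) = 1.008 + 35.45 = 36.458 g/mol.
M(NH3) = 14.01 + 3(1.008) = 17.034 g/mol.
n(HCl) = 311.0 / 36.458 = 8.530 mol.
Step 1 gives a 2:1 ratio of HCl to H2, so n(H2) = 4.265 mol.
In step 2 the H2:NH3 ratio is 3:2, so n(NH3) = 2.843 mol.
Mass of NH3 = 2.843 × 17.034 = 48.44 g.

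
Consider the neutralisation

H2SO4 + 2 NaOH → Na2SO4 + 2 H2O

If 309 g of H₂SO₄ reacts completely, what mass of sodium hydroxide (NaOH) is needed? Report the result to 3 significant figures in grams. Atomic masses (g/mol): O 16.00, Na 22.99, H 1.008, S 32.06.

252 g

M(H2SO4) = 2(1.008) + 32.06 + 4(16.00) = 98.076 g/mol.
M(NaOH) = 22.99 + 16.00 + 1.008 = 39.998 g/mol.
n(H2SO4) = 309.0 g / 98.076 g/mol = 3.151 mol.
From the equation the H2SO4:NaOH mole ratio is 1:2, so n(NaOH) = 3.151 × 2/1 = 6.301 mol.
Mass of NaOH = 6.301 mol × 39.998 g/mol = 252.0 g.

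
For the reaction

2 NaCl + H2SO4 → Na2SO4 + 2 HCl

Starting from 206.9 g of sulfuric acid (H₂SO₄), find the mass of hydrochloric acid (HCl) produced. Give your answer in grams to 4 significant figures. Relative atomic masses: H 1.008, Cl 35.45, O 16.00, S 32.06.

153.8 g

M(H2SO4) = 2(1.008) + 32.06 + 4(16.00) = 98.076 g/mol.
M(HCl) = 1.008 + 35.45 = 36.458 g/mol.
n(H2SO4) = 206.90 g / 98.076 g/mol = 2.1096 mol.
From the equation the H2SO4:HCl mole ratio is 1:2, so n(HCl) = 2.1096 × 2/1 = 4.2192 mol.
Mass of HCl = 4.2192 mol × 36.458 g/mol = 153.82 g.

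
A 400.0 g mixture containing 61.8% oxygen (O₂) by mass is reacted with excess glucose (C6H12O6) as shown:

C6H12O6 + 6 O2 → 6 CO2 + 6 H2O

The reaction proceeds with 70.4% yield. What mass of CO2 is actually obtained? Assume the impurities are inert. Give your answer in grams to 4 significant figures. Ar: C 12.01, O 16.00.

239.3 g

Pure O2 available = 400.0 g × 0.618 = 247.20 g.
M(O2) = 2(16.00) = 32.00 g/mol.
M(CO2) = 12.01 + 2(16.00) = 44.01 g/mol.
n(O2) = 247.20 g / 32.00 g/mol = 7.7250 mol.
From the equation the O2:CO2 mole ratio is 6:6, so n(CO2) = 7.7250 × 6/6 = 7.7250 mol.
Mass of CO2 = 7.7250 mol × 44.01 g/mol = 339.98 g.
Actual mass collected = 339.98 g × 0.704 = 239.34 g.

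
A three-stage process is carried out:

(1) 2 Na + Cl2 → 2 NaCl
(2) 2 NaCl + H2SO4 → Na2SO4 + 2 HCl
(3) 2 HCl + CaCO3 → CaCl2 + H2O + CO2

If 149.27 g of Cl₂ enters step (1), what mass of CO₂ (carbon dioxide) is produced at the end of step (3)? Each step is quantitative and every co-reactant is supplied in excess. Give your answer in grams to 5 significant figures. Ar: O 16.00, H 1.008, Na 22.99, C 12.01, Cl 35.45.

M(Cl2) = 2(35.45) = 70.90 g/mol.
M(CO2) = 12.01 + 2(16.00) = 44.01 g/mol.
n(Cl2) = 149.27 / 70.90 = 2.10536 mol.
Reaction (1): Cl2→NaCl ratio 1:2 ⇒ n(NaCl) = 4.21072 mol.
Reaction (2): NaCl→HCl ratio 2:2 ⇒ n(HCl) = 4.21072 mol.
Reaction (3): HCl→CO2 ratio 2:1 ⇒ n(CO2) = 2.10536 mol.
Mass of CO2 = 2.10536 × 44.01 = 92.6569 g.

92.657 g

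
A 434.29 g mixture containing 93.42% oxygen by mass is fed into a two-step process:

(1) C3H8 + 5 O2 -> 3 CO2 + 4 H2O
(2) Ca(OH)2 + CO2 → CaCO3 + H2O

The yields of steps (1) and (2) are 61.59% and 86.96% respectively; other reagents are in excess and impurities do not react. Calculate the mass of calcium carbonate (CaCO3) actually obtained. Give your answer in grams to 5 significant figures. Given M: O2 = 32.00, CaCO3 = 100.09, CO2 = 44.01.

407.79 g

Pure O2 = 434.29 × 0.9342 = 405.714 g.
n(O2) = 405.714 / 32.00 = 12.6786 mol.
Step 1 (O2:CO2 = 5:3): theoretical n(CO2) = 7.60713 mol; at 61.59% yield, n(CO2) = 4.68523 mol.
Step 2 (CO2:CaCO3 = 1:1): theoretical n(CaCO3) = 4.68523 mol, so theoretical mass = 4.68523 × 100.09 = 468.945 g.
At 86.96% yield, actual mass of CaCO3 = 468.945 × 0.8696 = 407.795 g.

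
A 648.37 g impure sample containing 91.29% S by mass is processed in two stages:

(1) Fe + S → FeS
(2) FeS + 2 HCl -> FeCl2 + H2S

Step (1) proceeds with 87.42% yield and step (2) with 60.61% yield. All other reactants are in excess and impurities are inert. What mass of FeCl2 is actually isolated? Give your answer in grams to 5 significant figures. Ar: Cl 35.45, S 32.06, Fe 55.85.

Pure S = 648.37 × 0.9129 = 591.897 g.
M(S) = 32.06 g/mol.
M(FeCl2) = 55.85 + 2(35.45) = 126.75 g/mol.
n(S) = 591.897 / 32.06 = 18.4622 mol.
Step 1 (S:FeS = 1:1): theoretical n(FeS) = 18.4622 mol; at 87.42% yield, n(FeS) = 16.1396 mol.
Step 2 (FeS:FeCl2 = 1:1): theoretical n(FeCl2) = 16.1396 mol, so theoretical mass = 16.1396 × 126.75 = 2045.70 g.
At 60.61% yield, actual mass of FeCl2 = 2045.70 × 0.6061 = 1239.90 g.

1239.9 g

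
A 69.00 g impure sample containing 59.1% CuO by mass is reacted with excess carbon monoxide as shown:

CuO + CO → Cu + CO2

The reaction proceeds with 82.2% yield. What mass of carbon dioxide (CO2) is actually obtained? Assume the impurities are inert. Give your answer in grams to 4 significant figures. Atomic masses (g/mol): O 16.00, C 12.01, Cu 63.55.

Pure CuO available = 69.00 g × 0.591 = 40.779 g.
M(CuO) = 63.55 + 16.00 = 79.55 g/mol.
M(CO2) = 12.01 + 2(16.00) = 44.01 g/mol.
n(CuO) = 40.779 g / 79.55 g/mol = 0.51262 mol.
From the equation the CuO:CO2 mole ratio is 1:1, so n(CO2) = 0.51262 × 1/1 = 0.51262 mol.
Mass of CO2 = 0.51262 mol × 44.01 g/mol = 22.560 g.
Actual mass collected = 22.560 g × 0.822 = 18.545 g.

18.54 g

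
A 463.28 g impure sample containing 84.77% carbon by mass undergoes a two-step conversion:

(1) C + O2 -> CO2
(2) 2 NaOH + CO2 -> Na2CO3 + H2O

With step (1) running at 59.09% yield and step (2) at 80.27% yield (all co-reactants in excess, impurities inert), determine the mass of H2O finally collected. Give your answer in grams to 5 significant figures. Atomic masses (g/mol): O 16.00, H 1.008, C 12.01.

Pure C = 463.28 × 0.8477 = 392.722 g.
M(C) = 12.01 g/mol.
M(H2O) = 2(1.008) + 16.00 = 18.016 g/mol.
n(C) = 392.722 / 12.01 = 32.6996 mol.
Step 1 (C:CO2 = 1:1): theoretical n(CO2) = 32.6996 mol; at 59.09% yield, n(CO2) = 19.3222 mol.
Step 2 (CO2:H2O = 1:1): theoretical n(H2O) = 19.3222 mol, so theoretical mass = 19.3222 × 18.016 = 348.109 g.
At 80.27% yield, actual mass of H2O = 348.109 × 0.8027 = 279.427 g.

279.43 g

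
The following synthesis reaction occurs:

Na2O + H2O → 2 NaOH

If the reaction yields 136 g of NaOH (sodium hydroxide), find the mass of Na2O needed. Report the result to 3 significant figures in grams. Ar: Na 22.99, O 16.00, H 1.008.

M(NaOH) = 22.99 + 16.00 + 1.008 = 39.998 g/mol.
M(Na2O) = 2(22.99) + 16.00 = 61.98 g/mol.
n(NaOH) = 136.0 g / 39.998 g/mol = 3.400 mol.
From the equation the NaOH:Na2O mole ratio is 2:1, so n(Na2O) = 3.400 × 1/2 = 1.700 mol.
Mass of Na2O = 1.700 mol × 61.98 g/mol = 105.4 g.

105 g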